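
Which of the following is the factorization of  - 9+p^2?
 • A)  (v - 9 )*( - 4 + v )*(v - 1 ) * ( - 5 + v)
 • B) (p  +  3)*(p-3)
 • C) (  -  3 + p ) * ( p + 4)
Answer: B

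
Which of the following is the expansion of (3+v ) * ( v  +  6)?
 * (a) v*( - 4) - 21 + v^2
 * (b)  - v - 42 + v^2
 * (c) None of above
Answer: c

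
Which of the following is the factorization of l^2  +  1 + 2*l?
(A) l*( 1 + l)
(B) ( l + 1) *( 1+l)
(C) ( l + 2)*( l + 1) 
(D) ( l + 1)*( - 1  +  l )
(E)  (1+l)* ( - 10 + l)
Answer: B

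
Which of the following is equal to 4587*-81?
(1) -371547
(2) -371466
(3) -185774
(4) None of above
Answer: 1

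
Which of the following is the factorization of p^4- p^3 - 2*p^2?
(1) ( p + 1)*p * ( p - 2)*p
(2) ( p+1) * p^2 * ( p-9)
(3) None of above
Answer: 1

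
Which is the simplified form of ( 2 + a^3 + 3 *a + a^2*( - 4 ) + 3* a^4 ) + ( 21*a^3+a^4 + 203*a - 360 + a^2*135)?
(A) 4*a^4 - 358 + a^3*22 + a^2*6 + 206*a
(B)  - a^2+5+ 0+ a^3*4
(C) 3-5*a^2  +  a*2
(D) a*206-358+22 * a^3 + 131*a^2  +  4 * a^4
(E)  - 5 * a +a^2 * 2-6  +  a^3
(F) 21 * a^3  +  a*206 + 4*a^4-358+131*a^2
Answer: D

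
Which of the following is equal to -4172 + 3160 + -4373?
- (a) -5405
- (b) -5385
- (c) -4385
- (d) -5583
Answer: b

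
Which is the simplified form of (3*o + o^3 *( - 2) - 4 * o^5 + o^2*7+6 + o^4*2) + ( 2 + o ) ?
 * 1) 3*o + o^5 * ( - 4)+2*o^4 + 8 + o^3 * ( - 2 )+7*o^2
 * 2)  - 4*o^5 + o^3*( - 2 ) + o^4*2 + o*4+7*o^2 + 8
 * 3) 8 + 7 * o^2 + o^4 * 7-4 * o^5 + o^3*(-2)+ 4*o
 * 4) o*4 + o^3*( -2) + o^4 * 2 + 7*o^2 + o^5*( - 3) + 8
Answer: 2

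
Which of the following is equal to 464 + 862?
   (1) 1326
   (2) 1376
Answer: 1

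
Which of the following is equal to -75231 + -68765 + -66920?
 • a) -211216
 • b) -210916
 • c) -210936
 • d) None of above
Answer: b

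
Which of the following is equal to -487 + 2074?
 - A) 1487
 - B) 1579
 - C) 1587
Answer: C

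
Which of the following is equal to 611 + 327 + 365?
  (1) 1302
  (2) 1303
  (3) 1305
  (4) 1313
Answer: 2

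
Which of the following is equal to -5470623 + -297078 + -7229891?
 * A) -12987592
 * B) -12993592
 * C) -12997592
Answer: C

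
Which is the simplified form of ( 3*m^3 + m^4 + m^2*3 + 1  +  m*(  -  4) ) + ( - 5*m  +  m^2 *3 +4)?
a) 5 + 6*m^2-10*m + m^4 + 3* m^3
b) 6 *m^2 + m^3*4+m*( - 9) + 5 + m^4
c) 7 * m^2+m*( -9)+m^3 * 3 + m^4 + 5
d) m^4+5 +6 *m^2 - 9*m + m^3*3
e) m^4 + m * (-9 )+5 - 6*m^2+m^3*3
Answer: d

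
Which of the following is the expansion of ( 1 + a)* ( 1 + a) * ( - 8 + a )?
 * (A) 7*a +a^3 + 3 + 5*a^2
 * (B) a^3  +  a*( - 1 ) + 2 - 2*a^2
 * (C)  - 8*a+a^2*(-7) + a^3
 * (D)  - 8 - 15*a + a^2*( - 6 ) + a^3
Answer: D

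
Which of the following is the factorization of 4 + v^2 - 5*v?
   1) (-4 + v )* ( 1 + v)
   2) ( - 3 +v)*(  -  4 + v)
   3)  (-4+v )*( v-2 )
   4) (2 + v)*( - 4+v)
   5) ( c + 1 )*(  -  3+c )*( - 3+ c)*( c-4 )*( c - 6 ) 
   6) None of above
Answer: 6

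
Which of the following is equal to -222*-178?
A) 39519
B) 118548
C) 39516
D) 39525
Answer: C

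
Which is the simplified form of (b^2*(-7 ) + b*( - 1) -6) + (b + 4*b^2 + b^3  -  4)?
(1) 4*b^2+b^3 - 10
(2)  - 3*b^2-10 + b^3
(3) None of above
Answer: 2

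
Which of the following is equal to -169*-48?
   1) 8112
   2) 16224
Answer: 1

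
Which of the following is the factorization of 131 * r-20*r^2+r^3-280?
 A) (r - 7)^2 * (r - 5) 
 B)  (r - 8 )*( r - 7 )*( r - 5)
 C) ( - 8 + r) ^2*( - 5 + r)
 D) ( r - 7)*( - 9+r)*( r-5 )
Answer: B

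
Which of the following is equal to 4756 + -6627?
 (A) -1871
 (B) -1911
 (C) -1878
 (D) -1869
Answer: A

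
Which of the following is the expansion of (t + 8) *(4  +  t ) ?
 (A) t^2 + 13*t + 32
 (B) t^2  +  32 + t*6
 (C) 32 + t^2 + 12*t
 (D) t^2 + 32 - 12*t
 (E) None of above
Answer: C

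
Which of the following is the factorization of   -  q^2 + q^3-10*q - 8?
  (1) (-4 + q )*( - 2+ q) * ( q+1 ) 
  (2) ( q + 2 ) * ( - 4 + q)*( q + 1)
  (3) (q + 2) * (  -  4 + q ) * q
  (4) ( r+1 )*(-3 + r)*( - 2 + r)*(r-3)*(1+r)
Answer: 2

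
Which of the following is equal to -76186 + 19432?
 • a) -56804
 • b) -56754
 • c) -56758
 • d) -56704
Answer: b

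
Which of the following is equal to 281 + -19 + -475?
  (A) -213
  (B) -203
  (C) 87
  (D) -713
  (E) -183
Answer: A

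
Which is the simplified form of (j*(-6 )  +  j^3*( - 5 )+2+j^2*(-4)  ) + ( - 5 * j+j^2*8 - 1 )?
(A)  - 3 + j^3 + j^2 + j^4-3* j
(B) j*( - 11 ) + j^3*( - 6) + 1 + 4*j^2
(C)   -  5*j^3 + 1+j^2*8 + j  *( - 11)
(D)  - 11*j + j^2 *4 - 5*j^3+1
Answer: D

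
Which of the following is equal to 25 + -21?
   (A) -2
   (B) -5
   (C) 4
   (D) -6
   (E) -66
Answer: C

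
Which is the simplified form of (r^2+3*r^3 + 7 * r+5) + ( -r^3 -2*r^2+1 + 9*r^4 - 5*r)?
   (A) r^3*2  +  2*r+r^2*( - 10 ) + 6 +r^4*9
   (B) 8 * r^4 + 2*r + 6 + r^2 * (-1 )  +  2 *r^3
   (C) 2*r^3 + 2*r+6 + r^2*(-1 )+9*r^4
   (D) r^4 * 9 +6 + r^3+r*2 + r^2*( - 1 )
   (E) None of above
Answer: C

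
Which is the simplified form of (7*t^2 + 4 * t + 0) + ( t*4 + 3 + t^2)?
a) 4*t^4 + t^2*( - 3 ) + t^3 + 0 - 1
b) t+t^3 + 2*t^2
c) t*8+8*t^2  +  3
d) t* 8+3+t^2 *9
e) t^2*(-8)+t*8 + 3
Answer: c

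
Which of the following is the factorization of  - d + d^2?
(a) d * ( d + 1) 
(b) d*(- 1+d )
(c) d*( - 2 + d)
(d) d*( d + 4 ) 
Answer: b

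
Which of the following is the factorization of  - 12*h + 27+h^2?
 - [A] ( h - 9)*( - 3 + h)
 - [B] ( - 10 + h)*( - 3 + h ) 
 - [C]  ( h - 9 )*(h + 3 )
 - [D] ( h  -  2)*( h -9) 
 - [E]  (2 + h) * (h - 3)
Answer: A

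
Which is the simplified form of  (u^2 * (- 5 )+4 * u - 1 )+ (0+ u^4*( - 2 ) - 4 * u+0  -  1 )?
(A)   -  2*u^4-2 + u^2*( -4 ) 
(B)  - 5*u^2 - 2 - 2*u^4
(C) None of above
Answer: B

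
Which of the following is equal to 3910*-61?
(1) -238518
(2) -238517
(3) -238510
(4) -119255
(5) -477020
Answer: 3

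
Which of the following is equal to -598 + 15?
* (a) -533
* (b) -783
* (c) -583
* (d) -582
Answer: c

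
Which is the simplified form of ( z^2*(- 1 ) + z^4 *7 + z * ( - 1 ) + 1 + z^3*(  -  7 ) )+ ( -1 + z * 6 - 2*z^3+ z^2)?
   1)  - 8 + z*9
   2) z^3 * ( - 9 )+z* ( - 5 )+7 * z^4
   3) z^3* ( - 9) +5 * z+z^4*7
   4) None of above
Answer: 3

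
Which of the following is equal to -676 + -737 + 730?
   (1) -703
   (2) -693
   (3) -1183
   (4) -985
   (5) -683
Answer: 5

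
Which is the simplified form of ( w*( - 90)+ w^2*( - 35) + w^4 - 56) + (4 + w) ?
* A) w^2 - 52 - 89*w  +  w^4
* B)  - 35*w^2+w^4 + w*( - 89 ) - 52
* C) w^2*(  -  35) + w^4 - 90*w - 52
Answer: B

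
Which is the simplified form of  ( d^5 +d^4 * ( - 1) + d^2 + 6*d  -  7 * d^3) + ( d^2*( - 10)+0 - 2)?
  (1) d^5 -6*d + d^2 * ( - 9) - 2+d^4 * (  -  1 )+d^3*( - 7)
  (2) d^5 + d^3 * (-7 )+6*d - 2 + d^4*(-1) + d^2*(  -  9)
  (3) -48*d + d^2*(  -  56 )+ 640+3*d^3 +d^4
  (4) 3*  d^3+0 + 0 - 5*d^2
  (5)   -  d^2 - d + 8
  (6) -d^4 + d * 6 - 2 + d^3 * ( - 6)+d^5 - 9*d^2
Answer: 2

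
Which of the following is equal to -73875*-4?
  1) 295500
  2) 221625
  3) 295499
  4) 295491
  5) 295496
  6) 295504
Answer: 1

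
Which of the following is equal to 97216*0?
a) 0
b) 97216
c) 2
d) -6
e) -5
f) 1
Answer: a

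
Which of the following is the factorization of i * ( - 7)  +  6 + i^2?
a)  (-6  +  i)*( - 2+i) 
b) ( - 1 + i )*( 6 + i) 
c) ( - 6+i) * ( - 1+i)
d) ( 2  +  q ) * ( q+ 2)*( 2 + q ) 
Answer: c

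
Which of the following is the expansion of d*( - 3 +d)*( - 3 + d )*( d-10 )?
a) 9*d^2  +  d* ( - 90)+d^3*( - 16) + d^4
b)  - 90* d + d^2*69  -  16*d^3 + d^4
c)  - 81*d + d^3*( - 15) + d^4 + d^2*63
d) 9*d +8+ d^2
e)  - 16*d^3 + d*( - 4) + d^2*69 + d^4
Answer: b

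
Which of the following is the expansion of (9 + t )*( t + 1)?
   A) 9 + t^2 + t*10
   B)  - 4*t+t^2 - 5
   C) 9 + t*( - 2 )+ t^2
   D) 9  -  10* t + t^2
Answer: A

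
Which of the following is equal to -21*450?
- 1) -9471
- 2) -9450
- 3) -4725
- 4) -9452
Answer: 2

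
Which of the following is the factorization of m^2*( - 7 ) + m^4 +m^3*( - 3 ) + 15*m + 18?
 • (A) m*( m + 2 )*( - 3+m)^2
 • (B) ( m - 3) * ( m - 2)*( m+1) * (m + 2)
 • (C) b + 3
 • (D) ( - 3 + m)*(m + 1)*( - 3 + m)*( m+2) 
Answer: D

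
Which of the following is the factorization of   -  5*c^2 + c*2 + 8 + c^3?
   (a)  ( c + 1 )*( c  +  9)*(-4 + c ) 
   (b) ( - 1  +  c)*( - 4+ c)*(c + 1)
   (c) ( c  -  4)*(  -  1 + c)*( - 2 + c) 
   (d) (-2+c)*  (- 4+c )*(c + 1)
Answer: d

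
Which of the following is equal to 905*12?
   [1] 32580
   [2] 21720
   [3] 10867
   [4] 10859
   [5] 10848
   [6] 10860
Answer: 6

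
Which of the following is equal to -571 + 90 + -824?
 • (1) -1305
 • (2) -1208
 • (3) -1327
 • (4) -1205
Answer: 1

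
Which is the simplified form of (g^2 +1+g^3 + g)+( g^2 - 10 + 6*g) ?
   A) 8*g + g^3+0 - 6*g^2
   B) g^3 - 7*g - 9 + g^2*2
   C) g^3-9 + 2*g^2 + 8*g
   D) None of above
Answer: D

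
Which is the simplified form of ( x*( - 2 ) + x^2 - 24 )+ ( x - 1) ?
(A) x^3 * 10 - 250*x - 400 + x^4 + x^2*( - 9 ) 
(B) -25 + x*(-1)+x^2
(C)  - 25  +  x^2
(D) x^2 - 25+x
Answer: B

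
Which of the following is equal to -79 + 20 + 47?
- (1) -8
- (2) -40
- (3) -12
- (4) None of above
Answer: 3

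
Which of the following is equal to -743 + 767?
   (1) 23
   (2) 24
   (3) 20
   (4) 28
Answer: 2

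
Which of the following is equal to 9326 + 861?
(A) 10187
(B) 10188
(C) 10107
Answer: A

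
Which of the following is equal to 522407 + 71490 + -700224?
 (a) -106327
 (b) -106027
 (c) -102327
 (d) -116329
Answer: a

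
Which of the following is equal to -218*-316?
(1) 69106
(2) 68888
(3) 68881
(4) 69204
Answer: 2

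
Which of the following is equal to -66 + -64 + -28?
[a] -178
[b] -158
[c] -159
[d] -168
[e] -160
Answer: b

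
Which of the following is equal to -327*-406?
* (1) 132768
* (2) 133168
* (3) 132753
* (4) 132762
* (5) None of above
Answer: 4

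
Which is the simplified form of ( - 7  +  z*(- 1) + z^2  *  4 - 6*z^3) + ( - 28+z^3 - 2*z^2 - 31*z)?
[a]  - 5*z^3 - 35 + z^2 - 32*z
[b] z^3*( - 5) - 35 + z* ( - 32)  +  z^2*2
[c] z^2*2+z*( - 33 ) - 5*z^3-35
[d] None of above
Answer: b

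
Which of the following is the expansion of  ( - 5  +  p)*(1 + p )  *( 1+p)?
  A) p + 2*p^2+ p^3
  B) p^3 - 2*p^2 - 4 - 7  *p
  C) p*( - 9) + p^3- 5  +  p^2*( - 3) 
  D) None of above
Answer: C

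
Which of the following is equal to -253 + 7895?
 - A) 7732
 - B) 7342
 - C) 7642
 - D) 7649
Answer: C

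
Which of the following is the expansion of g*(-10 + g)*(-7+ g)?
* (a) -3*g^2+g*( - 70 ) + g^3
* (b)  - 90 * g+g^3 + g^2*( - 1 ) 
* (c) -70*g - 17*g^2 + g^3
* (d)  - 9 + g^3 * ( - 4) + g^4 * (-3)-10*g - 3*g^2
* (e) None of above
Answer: e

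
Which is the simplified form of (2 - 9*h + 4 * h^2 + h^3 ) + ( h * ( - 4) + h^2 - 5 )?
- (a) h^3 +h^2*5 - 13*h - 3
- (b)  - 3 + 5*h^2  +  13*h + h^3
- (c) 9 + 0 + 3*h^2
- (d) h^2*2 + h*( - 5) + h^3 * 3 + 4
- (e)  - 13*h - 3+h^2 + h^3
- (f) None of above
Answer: a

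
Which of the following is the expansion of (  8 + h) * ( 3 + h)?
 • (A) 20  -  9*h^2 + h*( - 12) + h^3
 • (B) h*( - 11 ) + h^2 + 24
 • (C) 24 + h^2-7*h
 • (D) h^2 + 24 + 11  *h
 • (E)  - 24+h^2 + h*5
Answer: D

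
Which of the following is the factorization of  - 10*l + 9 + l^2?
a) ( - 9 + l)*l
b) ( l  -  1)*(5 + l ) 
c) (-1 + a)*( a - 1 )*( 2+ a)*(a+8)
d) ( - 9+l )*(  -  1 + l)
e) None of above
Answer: d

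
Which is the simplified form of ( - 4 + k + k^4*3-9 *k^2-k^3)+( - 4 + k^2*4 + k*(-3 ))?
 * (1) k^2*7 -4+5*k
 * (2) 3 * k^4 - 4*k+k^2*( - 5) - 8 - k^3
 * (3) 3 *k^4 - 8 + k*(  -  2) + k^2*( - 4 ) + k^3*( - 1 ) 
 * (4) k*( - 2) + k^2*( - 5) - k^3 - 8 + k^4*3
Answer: 4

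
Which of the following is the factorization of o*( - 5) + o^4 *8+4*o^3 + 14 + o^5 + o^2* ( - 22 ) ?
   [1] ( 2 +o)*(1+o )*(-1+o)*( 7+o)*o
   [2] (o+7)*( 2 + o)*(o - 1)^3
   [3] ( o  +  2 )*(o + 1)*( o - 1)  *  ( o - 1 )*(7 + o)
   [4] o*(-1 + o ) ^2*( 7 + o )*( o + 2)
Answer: 3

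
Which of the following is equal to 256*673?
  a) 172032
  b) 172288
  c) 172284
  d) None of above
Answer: b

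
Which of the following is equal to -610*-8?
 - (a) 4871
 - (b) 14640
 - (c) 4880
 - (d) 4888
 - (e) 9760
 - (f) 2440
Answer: c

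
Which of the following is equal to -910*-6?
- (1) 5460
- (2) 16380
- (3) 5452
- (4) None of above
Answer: 1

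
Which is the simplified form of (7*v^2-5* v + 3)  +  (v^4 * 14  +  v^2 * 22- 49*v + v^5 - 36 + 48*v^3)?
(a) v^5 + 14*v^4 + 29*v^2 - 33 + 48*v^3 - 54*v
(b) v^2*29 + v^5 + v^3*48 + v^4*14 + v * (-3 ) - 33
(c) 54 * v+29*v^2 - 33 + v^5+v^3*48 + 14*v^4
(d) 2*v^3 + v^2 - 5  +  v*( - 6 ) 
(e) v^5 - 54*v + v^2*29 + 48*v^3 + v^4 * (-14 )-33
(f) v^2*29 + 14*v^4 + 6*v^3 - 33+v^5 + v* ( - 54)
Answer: a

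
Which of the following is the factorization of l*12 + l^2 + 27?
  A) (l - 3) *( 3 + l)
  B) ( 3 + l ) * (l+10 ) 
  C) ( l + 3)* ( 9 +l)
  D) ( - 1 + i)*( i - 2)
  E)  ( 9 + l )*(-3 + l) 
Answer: C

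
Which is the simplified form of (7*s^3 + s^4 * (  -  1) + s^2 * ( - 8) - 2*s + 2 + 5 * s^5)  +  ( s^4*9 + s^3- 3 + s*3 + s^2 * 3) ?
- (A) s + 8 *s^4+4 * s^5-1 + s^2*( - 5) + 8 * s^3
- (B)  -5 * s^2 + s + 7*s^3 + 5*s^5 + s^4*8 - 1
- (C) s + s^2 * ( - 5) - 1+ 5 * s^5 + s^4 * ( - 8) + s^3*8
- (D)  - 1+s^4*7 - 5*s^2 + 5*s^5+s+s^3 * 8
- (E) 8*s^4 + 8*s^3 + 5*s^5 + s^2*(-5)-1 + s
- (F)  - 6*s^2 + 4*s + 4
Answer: E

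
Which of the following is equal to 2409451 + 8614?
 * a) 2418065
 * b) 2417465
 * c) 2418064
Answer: a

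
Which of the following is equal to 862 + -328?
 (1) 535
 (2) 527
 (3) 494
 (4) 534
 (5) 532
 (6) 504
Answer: 4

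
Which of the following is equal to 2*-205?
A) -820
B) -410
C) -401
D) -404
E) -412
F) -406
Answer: B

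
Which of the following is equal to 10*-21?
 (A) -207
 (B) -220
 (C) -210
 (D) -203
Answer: C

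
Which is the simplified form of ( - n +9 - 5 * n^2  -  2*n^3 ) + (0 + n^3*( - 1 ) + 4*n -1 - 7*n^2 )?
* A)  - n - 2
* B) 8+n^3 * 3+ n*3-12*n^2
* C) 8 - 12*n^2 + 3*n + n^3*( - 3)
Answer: C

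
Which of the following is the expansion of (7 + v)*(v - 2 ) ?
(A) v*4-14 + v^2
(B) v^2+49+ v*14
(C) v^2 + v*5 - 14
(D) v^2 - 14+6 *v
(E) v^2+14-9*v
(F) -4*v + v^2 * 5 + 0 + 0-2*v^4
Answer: C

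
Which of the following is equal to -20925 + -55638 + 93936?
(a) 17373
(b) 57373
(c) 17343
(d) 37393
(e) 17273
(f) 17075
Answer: a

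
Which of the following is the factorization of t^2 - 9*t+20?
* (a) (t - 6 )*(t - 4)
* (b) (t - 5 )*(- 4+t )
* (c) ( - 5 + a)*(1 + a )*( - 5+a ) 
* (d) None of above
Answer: b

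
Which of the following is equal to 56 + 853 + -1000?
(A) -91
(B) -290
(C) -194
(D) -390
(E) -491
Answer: A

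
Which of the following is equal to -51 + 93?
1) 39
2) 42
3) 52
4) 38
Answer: 2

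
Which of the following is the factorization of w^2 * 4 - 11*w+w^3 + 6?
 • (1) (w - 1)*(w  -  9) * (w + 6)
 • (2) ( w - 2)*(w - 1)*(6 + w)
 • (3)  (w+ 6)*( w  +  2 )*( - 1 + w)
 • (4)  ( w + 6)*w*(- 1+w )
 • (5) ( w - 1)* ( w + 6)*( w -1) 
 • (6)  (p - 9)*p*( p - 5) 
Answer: 5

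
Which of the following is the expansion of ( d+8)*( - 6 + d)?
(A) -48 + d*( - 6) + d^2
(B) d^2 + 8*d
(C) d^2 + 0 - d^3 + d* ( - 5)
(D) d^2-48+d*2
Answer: D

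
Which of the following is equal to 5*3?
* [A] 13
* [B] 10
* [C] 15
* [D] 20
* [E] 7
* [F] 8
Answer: C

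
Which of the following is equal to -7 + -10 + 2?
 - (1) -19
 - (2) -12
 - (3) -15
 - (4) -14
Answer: 3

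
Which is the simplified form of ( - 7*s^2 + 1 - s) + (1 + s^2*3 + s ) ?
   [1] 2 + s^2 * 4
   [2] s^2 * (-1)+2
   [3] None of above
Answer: 3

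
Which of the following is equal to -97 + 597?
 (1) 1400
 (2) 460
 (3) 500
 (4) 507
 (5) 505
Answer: 3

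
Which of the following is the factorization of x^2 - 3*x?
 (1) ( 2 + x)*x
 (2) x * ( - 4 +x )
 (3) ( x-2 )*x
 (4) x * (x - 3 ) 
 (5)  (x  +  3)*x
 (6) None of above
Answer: 4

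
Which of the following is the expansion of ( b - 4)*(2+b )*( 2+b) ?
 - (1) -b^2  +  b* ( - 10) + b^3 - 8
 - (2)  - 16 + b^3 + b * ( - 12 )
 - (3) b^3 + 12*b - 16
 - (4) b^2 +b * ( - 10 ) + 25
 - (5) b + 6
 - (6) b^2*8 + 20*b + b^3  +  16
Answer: 2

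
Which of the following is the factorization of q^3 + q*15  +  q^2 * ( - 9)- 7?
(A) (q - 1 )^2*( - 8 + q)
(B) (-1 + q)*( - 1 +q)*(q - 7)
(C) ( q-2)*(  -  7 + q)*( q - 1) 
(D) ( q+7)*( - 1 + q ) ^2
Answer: B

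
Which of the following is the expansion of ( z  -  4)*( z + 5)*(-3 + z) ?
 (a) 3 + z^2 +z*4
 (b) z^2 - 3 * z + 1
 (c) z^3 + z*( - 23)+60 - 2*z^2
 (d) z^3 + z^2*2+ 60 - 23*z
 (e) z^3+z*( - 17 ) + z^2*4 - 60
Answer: c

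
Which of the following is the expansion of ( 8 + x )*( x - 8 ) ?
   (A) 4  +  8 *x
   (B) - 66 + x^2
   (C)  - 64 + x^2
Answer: C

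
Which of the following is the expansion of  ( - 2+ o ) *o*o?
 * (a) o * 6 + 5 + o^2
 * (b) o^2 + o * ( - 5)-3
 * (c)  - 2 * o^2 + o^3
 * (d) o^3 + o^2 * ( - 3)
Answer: c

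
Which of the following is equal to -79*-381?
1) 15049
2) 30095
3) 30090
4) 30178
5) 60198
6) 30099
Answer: 6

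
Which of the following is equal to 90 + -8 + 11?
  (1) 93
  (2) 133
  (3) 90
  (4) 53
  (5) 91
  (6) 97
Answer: 1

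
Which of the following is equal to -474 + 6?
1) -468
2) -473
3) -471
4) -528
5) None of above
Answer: 1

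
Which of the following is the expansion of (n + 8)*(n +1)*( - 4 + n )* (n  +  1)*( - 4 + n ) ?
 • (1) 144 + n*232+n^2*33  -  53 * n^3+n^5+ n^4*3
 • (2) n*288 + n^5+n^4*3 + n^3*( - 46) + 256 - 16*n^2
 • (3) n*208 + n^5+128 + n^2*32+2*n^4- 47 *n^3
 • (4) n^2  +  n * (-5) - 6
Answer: 3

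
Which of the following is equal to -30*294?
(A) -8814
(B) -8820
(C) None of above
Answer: B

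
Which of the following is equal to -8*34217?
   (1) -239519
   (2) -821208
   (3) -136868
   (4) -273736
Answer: 4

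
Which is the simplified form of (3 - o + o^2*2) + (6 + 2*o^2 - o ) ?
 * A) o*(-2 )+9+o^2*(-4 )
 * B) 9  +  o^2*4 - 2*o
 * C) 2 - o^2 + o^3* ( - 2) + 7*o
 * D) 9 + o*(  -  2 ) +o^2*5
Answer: B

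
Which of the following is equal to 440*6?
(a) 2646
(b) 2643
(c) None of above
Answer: c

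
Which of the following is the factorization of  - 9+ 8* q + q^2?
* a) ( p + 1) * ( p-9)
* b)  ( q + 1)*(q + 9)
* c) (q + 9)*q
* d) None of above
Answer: d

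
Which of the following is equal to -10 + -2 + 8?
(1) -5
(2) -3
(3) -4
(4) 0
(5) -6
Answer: 3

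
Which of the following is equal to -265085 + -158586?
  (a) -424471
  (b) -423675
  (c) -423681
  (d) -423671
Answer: d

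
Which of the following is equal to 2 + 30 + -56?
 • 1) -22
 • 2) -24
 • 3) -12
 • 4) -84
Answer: 2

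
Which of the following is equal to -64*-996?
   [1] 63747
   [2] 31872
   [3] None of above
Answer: 3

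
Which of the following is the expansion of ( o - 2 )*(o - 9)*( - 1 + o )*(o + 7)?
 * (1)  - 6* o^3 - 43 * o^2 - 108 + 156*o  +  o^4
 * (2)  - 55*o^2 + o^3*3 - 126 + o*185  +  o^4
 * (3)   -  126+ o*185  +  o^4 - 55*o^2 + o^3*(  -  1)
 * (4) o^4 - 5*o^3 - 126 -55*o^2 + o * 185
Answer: 4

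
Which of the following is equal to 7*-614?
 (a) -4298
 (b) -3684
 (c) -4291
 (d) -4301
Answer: a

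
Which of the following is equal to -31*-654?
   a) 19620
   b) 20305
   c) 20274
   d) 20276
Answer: c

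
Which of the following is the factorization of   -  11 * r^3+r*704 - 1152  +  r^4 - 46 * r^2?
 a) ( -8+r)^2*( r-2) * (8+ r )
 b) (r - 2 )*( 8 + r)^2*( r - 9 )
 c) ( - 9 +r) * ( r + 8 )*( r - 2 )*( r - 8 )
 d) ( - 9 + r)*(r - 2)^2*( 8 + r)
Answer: c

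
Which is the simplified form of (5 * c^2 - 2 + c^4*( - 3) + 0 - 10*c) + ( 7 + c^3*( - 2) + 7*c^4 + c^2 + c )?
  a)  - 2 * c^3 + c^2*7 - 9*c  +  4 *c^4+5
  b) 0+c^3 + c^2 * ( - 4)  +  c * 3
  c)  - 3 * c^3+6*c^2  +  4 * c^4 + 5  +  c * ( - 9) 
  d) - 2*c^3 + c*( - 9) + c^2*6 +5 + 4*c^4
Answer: d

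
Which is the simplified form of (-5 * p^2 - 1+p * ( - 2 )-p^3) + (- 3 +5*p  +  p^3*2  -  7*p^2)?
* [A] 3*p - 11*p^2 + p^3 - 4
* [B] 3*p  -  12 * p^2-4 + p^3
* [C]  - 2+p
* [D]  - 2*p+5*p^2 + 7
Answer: B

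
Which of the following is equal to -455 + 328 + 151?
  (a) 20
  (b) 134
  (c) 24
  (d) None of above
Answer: c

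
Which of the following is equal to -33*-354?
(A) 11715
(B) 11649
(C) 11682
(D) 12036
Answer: C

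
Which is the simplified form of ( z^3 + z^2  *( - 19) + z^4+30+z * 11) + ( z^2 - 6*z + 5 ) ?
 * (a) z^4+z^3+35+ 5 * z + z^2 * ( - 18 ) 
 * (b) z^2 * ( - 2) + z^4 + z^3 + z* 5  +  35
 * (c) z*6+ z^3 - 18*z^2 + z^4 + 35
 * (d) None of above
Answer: a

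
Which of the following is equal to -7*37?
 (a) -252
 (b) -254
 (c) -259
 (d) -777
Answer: c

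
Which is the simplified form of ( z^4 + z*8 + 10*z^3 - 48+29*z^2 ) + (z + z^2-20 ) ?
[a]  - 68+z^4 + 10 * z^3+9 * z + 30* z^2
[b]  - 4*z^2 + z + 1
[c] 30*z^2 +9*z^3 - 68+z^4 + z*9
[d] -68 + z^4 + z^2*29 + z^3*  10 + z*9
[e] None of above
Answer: a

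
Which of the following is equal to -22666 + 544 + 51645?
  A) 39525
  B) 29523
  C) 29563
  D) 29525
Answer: B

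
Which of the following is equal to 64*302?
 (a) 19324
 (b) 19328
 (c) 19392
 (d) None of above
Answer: b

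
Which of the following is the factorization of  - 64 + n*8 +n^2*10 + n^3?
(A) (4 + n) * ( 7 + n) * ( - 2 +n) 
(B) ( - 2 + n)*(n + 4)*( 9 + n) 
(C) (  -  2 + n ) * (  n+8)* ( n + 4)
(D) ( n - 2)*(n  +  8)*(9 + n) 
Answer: C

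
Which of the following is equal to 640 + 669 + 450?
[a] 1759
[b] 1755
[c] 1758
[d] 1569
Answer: a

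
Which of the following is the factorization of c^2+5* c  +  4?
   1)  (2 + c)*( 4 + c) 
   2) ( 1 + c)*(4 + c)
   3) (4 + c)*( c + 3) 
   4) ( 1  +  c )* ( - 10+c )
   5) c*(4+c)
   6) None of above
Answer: 2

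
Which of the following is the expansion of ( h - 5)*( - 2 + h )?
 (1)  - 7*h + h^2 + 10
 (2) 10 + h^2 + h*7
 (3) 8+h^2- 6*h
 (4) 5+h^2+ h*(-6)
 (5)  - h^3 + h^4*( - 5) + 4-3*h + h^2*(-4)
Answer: 1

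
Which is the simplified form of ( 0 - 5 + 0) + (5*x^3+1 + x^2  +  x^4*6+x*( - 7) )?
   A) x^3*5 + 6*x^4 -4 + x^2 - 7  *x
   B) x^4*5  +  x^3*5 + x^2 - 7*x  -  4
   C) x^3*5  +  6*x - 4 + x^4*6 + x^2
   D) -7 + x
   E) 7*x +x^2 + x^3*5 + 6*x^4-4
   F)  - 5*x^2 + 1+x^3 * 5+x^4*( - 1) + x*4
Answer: A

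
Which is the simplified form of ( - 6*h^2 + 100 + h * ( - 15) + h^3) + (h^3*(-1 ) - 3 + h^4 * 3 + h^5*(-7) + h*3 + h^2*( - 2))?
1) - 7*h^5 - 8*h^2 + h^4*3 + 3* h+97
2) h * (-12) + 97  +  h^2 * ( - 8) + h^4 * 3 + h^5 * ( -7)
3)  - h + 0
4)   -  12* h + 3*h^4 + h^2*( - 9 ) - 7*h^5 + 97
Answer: 2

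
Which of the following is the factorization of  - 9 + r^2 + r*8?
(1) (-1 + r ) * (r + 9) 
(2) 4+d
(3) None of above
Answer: 1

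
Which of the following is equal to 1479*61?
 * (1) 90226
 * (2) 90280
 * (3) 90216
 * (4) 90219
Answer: 4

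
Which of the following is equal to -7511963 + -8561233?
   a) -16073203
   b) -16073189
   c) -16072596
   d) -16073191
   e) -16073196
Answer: e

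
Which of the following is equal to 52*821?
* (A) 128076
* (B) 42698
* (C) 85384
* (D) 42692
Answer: D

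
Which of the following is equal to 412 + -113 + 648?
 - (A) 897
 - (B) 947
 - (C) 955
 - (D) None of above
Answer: B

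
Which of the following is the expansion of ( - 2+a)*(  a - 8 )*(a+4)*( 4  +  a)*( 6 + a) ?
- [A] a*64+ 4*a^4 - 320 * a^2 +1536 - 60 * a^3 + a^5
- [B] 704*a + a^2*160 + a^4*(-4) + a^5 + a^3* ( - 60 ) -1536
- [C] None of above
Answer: A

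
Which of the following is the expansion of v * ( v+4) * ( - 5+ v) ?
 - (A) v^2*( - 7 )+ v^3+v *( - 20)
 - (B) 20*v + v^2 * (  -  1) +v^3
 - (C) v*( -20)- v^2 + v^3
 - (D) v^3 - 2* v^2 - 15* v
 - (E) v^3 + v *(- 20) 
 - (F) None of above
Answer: C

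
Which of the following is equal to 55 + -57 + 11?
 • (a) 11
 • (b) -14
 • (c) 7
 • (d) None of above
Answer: d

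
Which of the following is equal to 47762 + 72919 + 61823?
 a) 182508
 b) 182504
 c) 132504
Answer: b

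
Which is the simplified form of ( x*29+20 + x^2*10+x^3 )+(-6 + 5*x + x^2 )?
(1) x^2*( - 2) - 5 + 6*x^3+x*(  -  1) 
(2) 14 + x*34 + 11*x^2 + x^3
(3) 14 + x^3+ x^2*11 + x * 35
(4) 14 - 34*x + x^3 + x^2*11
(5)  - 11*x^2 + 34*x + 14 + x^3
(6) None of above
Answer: 2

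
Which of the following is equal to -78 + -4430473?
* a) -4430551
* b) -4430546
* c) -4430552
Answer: a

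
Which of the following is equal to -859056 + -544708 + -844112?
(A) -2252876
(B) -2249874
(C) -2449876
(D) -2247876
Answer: D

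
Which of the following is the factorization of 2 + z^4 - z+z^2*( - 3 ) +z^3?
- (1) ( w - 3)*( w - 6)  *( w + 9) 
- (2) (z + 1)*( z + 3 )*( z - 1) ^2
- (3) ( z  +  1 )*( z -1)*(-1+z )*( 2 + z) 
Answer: 3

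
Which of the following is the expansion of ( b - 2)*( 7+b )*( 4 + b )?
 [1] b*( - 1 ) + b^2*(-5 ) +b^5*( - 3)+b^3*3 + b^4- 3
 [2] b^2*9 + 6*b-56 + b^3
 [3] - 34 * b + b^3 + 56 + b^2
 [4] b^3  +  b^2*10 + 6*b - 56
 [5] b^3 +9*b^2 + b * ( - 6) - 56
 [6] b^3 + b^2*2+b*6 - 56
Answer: 2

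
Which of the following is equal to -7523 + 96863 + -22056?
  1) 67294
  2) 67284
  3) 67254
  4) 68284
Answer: 2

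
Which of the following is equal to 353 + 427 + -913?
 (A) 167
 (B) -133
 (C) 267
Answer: B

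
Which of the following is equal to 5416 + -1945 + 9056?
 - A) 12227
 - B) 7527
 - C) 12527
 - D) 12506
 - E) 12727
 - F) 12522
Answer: C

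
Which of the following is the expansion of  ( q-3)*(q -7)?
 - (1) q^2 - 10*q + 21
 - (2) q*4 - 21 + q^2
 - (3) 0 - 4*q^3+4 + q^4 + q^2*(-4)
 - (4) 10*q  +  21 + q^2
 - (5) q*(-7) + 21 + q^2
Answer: 1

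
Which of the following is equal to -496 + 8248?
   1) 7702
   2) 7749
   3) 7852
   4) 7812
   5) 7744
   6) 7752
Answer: 6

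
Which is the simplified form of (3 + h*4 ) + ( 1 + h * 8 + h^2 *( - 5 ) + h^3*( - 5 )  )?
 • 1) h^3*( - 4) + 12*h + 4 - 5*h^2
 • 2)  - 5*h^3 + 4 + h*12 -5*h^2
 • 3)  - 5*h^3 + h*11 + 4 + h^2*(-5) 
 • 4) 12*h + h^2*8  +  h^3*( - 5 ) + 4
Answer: 2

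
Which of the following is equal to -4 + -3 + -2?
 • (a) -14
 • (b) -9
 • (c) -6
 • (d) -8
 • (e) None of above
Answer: b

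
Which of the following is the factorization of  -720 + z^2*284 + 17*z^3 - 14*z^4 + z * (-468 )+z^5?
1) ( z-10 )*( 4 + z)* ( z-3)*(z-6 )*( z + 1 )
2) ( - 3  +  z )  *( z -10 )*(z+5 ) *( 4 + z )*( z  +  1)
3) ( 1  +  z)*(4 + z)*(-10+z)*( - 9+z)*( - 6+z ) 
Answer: 1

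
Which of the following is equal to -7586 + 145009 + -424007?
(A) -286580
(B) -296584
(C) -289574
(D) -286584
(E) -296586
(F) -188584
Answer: D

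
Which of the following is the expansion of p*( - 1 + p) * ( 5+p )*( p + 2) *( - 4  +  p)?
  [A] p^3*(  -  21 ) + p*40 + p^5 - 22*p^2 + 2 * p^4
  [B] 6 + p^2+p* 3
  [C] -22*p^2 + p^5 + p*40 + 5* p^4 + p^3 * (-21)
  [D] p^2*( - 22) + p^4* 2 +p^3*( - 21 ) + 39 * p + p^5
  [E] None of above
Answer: A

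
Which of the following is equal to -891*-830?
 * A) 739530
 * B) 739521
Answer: A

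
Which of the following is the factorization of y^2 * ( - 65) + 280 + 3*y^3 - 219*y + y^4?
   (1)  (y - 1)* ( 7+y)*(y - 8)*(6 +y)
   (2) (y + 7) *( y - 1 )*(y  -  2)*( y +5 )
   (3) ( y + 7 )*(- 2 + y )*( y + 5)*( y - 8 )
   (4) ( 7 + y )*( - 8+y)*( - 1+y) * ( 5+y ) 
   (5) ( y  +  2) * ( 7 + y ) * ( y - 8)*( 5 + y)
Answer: 4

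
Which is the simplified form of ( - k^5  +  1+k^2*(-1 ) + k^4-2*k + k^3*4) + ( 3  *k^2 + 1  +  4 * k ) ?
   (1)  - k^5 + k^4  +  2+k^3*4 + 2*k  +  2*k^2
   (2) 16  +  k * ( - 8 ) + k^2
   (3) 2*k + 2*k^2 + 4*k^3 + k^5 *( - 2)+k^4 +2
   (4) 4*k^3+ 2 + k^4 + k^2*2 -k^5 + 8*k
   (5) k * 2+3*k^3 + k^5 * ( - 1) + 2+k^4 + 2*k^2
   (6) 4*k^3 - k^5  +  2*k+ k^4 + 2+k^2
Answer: 1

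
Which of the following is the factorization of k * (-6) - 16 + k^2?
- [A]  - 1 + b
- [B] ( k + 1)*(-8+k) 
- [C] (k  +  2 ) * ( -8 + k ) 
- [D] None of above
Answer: C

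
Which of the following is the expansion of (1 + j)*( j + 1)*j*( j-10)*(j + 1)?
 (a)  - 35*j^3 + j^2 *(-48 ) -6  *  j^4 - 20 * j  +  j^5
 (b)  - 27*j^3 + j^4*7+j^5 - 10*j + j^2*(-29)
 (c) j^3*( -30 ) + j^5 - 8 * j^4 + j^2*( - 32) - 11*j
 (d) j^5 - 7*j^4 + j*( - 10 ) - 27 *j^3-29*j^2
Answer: d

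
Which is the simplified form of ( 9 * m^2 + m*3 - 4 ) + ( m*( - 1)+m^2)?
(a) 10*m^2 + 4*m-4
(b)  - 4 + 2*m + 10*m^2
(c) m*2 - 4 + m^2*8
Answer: b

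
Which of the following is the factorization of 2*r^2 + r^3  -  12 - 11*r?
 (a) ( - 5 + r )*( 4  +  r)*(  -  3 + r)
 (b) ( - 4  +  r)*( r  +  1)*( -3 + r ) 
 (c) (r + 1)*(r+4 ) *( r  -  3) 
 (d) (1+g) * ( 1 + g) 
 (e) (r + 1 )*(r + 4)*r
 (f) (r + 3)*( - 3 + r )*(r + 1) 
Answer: c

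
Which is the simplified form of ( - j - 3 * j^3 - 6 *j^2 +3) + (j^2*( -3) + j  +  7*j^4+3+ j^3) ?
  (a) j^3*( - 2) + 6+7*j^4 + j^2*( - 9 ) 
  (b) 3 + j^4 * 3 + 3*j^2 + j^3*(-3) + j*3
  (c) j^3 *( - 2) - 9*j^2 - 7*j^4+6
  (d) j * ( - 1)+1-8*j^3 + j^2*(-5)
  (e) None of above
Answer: a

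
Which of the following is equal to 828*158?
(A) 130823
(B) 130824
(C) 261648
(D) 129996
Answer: B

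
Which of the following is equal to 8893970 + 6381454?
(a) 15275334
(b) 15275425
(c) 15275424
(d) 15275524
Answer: c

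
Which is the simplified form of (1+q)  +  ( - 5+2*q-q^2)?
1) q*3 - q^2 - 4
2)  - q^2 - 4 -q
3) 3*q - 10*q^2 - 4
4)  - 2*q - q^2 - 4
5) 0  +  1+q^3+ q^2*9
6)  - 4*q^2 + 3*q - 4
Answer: 1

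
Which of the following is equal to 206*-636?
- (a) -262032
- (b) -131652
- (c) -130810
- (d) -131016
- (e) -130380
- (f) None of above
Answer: d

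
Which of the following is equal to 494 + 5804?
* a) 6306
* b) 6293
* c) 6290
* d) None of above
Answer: d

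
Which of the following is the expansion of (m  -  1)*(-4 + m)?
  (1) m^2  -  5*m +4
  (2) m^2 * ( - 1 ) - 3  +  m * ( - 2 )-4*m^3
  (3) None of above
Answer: 1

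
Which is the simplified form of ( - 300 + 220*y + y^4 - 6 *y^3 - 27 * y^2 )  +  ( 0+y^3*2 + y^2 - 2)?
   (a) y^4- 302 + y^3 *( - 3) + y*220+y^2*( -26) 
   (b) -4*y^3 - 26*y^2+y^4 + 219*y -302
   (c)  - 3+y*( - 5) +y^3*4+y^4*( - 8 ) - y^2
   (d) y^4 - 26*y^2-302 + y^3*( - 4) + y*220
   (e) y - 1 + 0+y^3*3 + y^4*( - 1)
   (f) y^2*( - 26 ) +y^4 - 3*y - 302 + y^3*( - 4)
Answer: d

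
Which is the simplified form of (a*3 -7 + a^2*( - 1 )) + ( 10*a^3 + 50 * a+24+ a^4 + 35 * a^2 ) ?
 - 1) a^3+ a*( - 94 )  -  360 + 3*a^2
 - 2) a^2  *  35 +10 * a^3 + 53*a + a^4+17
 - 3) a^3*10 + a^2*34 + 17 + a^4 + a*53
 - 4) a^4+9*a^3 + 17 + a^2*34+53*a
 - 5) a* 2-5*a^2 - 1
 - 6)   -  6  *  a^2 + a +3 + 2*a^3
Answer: 3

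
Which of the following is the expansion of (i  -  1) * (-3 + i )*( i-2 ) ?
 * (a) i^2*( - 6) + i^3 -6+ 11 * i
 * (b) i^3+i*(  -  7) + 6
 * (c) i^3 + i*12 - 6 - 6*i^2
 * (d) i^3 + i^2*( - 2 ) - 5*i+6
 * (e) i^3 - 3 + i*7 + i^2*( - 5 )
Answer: a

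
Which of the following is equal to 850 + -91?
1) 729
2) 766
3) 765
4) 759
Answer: 4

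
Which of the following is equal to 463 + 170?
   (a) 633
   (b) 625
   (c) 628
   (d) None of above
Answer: a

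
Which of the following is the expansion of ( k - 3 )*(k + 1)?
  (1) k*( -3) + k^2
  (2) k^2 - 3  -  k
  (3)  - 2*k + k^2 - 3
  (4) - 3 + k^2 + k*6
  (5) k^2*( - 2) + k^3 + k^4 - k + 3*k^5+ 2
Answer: 3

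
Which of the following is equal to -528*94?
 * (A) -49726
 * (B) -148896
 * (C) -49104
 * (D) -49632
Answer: D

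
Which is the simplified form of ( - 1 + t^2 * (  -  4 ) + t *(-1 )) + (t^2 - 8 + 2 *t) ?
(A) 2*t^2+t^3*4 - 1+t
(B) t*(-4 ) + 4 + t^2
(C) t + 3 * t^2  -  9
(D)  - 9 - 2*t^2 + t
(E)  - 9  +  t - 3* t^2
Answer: E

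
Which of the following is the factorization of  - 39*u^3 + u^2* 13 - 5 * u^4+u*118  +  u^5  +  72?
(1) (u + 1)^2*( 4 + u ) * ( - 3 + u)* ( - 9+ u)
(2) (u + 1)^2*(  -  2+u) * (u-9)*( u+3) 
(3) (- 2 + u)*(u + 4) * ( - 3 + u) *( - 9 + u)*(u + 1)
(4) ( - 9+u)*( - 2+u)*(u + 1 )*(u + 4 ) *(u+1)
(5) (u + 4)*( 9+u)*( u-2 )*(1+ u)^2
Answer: 4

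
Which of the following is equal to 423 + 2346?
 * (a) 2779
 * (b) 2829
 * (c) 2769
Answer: c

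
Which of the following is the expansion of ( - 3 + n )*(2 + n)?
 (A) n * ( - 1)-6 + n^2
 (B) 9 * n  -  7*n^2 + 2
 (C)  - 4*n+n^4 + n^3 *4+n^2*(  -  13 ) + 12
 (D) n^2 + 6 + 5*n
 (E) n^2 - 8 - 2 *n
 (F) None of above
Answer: A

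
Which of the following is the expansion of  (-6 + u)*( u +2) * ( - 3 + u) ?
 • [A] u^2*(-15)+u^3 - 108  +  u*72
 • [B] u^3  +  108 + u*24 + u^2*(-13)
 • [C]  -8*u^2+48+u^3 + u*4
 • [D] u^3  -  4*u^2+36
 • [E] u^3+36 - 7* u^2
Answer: E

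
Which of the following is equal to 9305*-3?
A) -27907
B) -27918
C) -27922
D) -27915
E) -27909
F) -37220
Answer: D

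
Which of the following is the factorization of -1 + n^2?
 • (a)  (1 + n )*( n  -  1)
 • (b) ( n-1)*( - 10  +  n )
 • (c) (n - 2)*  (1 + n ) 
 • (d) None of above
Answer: a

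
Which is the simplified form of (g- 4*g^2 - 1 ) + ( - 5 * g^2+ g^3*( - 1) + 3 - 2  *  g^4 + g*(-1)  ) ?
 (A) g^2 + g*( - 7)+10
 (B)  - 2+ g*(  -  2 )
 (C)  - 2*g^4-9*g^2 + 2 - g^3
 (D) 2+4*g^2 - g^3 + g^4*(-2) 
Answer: C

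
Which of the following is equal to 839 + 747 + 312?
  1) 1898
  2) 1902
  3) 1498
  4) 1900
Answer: 1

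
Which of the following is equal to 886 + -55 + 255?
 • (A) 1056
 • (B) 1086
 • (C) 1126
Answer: B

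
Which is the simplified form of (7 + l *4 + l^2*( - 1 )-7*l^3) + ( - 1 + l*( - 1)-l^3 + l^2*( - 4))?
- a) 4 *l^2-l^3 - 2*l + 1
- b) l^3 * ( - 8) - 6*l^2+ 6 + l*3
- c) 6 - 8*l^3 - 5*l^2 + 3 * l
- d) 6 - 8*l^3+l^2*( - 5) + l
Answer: c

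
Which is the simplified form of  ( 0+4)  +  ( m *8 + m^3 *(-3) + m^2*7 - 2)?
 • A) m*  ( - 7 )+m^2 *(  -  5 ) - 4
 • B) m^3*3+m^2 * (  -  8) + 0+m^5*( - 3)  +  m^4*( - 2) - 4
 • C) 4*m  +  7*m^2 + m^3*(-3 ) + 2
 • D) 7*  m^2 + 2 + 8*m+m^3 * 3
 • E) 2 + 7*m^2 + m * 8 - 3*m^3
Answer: E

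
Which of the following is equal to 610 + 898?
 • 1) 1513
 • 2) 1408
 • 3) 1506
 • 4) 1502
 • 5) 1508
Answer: 5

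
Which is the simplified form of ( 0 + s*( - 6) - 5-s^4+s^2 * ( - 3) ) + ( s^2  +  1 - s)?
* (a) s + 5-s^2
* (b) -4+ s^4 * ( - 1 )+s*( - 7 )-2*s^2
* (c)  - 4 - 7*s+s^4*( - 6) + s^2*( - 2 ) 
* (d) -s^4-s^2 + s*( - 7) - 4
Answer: b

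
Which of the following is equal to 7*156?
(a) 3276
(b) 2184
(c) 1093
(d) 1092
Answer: d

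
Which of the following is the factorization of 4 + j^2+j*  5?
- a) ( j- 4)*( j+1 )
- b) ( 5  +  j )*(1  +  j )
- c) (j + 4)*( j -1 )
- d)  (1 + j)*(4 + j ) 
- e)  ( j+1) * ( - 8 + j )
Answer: d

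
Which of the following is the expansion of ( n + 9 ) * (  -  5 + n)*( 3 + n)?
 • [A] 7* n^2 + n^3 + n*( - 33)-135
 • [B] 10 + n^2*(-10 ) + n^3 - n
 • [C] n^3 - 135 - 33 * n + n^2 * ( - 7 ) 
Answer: A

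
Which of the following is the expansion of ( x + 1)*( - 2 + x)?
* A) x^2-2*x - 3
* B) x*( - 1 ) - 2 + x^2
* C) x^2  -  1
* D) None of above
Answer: B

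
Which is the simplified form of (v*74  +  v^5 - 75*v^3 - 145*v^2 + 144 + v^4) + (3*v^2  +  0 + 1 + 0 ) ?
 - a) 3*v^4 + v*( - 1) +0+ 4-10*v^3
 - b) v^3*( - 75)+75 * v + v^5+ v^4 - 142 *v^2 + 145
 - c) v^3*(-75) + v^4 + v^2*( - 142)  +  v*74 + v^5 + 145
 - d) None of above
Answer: c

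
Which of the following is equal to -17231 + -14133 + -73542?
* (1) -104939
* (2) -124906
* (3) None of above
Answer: 3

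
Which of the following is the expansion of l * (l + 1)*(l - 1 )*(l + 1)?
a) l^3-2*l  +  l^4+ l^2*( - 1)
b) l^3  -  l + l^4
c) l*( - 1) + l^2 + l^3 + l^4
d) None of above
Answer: d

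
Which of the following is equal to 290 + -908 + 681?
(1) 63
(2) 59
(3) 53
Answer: 1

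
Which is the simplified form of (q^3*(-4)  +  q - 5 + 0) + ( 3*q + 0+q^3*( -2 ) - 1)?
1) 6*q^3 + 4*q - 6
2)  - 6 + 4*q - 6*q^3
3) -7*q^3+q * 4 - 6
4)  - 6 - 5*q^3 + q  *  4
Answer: 2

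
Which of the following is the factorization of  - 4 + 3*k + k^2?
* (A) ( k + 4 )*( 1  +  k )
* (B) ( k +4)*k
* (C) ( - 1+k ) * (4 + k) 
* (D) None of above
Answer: C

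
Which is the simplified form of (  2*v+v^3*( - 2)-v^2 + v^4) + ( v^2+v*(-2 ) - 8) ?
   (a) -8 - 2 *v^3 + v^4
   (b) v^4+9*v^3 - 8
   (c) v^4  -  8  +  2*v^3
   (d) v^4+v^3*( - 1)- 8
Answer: a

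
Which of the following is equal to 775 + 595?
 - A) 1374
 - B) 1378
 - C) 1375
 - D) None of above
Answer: D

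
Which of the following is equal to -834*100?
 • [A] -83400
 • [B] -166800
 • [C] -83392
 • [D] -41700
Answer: A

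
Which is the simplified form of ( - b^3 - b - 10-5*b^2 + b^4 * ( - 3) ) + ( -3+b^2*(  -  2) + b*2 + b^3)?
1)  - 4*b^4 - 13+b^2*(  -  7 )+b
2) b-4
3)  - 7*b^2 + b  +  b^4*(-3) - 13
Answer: 3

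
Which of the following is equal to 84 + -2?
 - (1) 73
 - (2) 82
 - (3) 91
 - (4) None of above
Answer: 2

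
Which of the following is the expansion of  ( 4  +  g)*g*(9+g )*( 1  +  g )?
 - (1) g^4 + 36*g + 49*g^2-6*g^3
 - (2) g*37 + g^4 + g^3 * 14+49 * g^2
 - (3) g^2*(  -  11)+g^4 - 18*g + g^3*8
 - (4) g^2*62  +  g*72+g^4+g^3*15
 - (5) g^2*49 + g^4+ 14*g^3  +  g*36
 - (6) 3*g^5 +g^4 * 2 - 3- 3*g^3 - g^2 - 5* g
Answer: 5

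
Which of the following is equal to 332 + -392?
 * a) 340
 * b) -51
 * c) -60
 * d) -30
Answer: c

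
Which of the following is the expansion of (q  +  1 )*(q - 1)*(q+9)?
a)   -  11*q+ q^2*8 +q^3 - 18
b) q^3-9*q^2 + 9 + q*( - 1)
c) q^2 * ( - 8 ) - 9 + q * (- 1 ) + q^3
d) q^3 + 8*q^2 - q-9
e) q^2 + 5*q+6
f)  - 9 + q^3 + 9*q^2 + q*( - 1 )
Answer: f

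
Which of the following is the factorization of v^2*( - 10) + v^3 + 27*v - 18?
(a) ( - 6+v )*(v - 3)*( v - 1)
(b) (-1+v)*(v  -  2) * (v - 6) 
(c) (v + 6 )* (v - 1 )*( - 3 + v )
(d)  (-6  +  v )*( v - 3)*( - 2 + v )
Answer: a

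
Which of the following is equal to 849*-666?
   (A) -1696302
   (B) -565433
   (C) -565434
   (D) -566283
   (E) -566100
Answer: C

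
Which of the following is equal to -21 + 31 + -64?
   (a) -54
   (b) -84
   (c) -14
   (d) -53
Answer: a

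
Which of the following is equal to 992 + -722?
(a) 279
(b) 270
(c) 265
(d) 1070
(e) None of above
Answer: b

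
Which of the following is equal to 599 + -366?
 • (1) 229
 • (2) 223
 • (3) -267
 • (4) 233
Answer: 4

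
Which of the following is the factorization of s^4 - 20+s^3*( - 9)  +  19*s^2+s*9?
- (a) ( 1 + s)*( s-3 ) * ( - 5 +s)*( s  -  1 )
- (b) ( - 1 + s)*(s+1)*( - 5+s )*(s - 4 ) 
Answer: b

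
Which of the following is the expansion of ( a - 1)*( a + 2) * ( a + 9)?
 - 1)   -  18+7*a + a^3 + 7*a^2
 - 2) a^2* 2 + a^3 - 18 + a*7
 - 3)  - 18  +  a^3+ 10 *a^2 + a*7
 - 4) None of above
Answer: 3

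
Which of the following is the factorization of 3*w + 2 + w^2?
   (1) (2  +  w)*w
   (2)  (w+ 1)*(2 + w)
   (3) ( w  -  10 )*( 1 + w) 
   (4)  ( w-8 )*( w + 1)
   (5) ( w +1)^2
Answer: 2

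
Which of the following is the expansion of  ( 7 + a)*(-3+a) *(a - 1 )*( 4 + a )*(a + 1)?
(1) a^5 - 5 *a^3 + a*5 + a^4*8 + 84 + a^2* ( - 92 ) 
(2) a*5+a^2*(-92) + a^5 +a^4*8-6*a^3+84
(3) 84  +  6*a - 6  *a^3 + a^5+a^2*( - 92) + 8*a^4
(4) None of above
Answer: 2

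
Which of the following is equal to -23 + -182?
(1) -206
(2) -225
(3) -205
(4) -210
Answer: 3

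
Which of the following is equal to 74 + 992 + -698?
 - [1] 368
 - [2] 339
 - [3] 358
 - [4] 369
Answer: 1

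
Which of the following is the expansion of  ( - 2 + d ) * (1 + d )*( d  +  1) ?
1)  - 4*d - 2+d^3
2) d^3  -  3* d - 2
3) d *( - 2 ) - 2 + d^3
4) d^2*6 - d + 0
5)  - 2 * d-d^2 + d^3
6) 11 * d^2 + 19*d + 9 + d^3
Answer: 2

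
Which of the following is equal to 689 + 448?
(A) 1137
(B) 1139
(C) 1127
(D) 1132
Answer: A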